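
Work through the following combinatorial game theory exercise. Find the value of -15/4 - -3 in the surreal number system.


x = -15/4, y = -3
Converting to common denominator: 4
x = -15/4, y = -12/4
x - y = -15/4 - -3 = -3/4

-3/4


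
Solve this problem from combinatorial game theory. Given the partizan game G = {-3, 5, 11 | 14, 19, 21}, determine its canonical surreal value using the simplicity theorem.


Left options: {-3, 5, 11}, max = 11
Right options: {14, 19, 21}, min = 14
All options are numbers and max(Left) < min(Right), so by the simplicity theorem the value is the simplest (earliest-born) number strictly between 11 and 14.
Integers 12 through 13 all lie strictly between 11 and 14.
Among integers, the simplest (lowest birthday = smallest |n|; 0 is born on day 0, +-n on day n) is 12.
No non-integer in the interval can be simpler: if x is a non-integer in the interval, then floor(x) or ceil(x) also lies in the interval (the interval contains an integer), and both are proper prefixes of x's sign expansion, i.e. born earlier. So the game value is 12.
Game value = 12

12


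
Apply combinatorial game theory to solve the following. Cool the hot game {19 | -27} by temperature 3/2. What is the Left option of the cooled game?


Original game: {19 | -27} (a switch {a | b} with a > b).
Cooling by t (for t below the temperature (a - b)/2 = 23) taxes each move by t: {a | b} cooled by t is {a - t | b + t}.
Cooling amount: t = 3/2
Cooled Left option: 19 - 3/2 = 35/2
Cooled Right option: -27 + 3/2 = -51/2
Cooled game: {35/2 | -51/2}
Left option = 35/2

35/2


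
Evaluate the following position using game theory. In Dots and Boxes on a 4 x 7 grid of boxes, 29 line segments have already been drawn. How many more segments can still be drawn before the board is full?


Grid: 4 x 7 boxes, i.e. 5 rows and 8 columns of dots.
Horizontal edges: (rows + 1) * cols = 5 * 7 = 35
Vertical edges: rows * (cols + 1) = 4 * 8 = 32
Total edges: 35 + 32 = 67
Edges drawn: 29
Remaining: 67 - 29 = 38

38


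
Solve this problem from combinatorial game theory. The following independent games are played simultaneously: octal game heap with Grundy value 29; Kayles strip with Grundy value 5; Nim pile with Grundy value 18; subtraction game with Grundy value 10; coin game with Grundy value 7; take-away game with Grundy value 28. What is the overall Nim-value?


By the Sprague-Grundy theorem, the Grundy value of a sum of games is the XOR of individual Grundy values.
octal game heap: Grundy value = 29. Running XOR: 0 XOR 29 = 29
Kayles strip: Grundy value = 5. Running XOR: 29 XOR 5 = 24
Nim pile: Grundy value = 18. Running XOR: 24 XOR 18 = 10
subtraction game: Grundy value = 10. Running XOR: 10 XOR 10 = 0
coin game: Grundy value = 7. Running XOR: 0 XOR 7 = 7
take-away game: Grundy value = 28. Running XOR: 7 XOR 28 = 27
The combined Grundy value is 27.

27


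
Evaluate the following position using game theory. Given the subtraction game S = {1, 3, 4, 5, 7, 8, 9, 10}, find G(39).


The subtraction set is S = {1, 3, 4, 5, 7, 8, 9, 10}.
G(k) = mex{ G(k - s) : s in S, s <= k }. We compute iteratively: G(0) = 0.
G(1) = mex({0}) = 1
G(2) = mex({1}) = 0
G(3) = mex({0}) = 1
G(4) = mex({0, 1}) = 2
G(5) = mex({0, 1, 2}) = 3
G(6) = mex({0, 1, 3}) = 2
G(7) = mex({0, 1, 2}) = 3
G(8) = mex({0, 1, 2, 3}) = 4
G(9) = mex({0, 1, 2, 3, 4}) = 5
G(10) = mex({0, 1, 2, 3, 5}) = 4
G(11) = mex({0, 1, 2, 3, 4}) = 5
G(12) = mex({0, 1, 2, 3, 4, 5}) = 6
G(13) = mex({1, 2, 3, 4, 5, 6}) = 0
G(14) = mex({0, 2, 3, 4, 5}) = 1
G(15) = mex({1, 2, 3, 4, 5, 6}) = 0
G(16) = mex({0, 2, 3, 4, 5, 6}) = 1
G(17) = mex({0, 1, 3, 4, 5, 6}) = 2
G(18) = mex({0, 1, 2, 4, 5}) = 3
G(19) = mex({0, 1, 3, 4, 5, 6}) = 2
G(20) = mex({0, 1, 2, 4, 5, 6}) = 3
G(21) = mex({0, 1, 2, 3, 5, 6}) = 4
G(22) = mex({0, 1, 2, 3, 4, 6}) = 5
Observe that G(13)..G(22) = 0, 1, 0, 1, 2, 3, 2, 3, 4, 5 repeats G(0)..G(9) = 0, 1, 0, 1, 2, 3, 2, 3, 4, 5.
For k >= max(S) = 10, G(k) is determined by the previous 10 values G(k-10)..G(k-1); a window of 10 consecutive values has recurred shifted by 13, so by induction G(k + 13) = G(k) for all k >= 0: the sequence is periodic from the start with period 13.
One period: G(0..12) = 0, 1, 0, 1, 2, 3, 2, 3, 4, 5, 4, 5, 6.
39 mod 13 = 0, so G(39) = G(0) = 0.

0


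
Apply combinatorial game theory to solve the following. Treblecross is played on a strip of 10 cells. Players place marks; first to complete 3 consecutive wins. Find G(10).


Treblecross: place X on empty cells; 3-in-a-row wins.
Playing within two cells of an existing X lets the opponent win at once, so sensible play treats the cells i-2..i+2 around each X as dead. The player left with no safe cell loses, so this is a normal-play take-away game on strips of safe cells.
Placing X at cell i (0-indexed) of a strip of k safe cells leaves independent strips of sizes max(0, i-2) and max(0, k-i-3). Hence G(k) = mex{ G(max(0,i-2)) XOR G(max(0,k-i-3)) : 0 <= i < k }, with G(0) = 0.
G(1): splits (0,0):0^0=0 -> mex({0}) = 1
G(2): splits (0,0):0^0=0 -> mex({0}) = 1
G(3): splits (0,0):0^0=0 -> mex({0}) = 1
G(4): splits (0,1):0^1=1 (0,0):0^0=0 -> mex({0, 1}) = 2
G(5): splits (0,2):0^1=1 (0,1):0^1=1 (0,0):0^0=0 -> mex({0, 1}) = 2
G(6) = mex({1}) = 0
G(7) = mex({0, 1, 2}) = 3
G(8) = mex({0, 1, 2}) = 3
G(9) = mex({0, 2}) = 1
G(10) = mex({0, 2, 3}) = 1
Therefore G(10) = 1.

1


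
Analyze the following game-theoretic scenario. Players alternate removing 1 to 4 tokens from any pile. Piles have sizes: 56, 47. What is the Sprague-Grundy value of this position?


Subtraction set: {1, 2, 3, 4}
For this subtraction set, G(n) = n mod 5 (period = max + 1 = 5).
Pile 1 (size 56): G(56) = 56 mod 5 = 1
Pile 2 (size 47): G(47) = 47 mod 5 = 2
Total Grundy value = XOR of all: 1 XOR 2 = 3

3


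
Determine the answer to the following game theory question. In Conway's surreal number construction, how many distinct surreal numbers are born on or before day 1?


Day 0: {|} = 0 is born. Count = 1.
Day n: the number of surreal numbers born by day n is 2^(n+1) - 1.
By day 0: 2^1 - 1 = 1
By day 1: 2^2 - 1 = 3
By day 1: 3 surreal numbers.

3


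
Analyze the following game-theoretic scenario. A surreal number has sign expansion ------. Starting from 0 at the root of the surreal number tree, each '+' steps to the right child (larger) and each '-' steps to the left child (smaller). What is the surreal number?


Sign expansion: ------
Rule: track bounds (lo, hi), initially (-inf, +inf). On '+', the current value becomes lo and we move to the simplest number in (value, hi): value + 1 if hi = +inf, otherwise the midpoint (value + hi)/2. On '-', the current value becomes hi and we move to value - 1 if lo = -inf, otherwise the midpoint (lo + value)/2.
Start at 0.
Step 1: sign = -, move left. Bounds: (-inf, 0). Value = -1
Step 2: sign = -, move left. Bounds: (-inf, -1). Value = -2
Step 3: sign = -, move left. Bounds: (-inf, -2). Value = -3
Step 4: sign = -, move left. Bounds: (-inf, -3). Value = -4
Step 5: sign = -, move left. Bounds: (-inf, -4). Value = -5
Step 6: sign = -, move left. Bounds: (-inf, -5). Value = -6
The surreal number with sign expansion ------ is -6.

-6


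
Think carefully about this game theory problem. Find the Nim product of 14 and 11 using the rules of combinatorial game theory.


Nim multiplication is bilinear over XOR: (u XOR v) * w = (u*w) XOR (v*w).
So we split each operand into its bit components and XOR the pairwise Nim products.
14 = 2 + 4 + 8 (as XOR of powers of 2).
11 = 1 + 2 + 8 (as XOR of powers of 2).
Using the standard Nim-product table on single bits:
  2*2 = 3,   2*4 = 8,   2*8 = 12,
  4*4 = 6,   4*8 = 11,  8*8 = 13,
and  1*x = x (identity), k*l = l*k (commutative).
Pairwise Nim products:
  2 * 1 = 2
  2 * 2 = 3
  2 * 8 = 12
  4 * 1 = 4
  4 * 2 = 8
  4 * 8 = 11
  8 * 1 = 8
  8 * 2 = 12
  8 * 8 = 13
XOR them: 2 XOR 3 XOR 12 XOR 4 XOR 8 XOR 11 XOR 8 XOR 12 XOR 13 = 3.
Result: 14 * 11 = 3 (in Nim).

3


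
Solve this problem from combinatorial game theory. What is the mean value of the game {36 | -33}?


Game = {36 | -33}, a switch {a | b} with numbers a > b.
Its thermograph has left wall a - t and right wall b + t, which meet at t = (a - b)/2, where both equal (a + b)/2. So the mast (mean value) is at (a + b)/2.
Mean = (36 + (-33))/2 = 3/2 = 3/2

3/2


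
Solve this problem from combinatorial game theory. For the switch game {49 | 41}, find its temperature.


The game is {49 | 41}, a switch {a | b} with numbers a > b.
Cooling {a | b} by t gives {a - t | b + t}, which stops being hot when a - t = b + t, i.e. at t = (a - b)/2. So the temperature of a switch is (a - b)/2.
Temperature = (Left option - Right option) / 2
= (49 - (41)) / 2
= 8 / 2
= 4

4


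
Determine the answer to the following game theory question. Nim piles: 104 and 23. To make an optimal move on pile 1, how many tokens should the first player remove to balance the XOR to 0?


Piles: 104 and 23
Current XOR: 104 XOR 23 = 127 (non-zero, so this is an N-position).
To make the XOR zero, we need to find a move that balances the piles.
For pile 1 (size 104): target = 104 XOR 127 = 23
We reduce pile 1 from 104 to 23.
Tokens removed: 104 - 23 = 81
Verification: 23 XOR 23 = 0

81


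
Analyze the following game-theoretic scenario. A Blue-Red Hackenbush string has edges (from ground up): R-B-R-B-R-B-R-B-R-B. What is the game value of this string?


Edges (from ground): R-B-R-B-R-B-R-B-R-B
By Berlekamp's sign-expansion rule, a Blue-Red Hackenbush stalk has the value of the surreal number whose sign sequence is the edge sequence with B -> + and R -> -.
Sign sequence: -+-+-+-+-+
Trace the sign expansion in the surreal number tree, starting from 0:
Edge 1: R (sign -) -> bounds (-inf, 0), value = -1
Edge 2: B (sign +) -> bounds (-1, 0), value = -1/2
Edge 3: R (sign -) -> bounds (-1, -1/2), value = -3/4
Edge 4: B (sign +) -> bounds (-3/4, -1/2), value = -5/8
Edge 5: R (sign -) -> bounds (-3/4, -5/8), value = -11/16
Edge 6: B (sign +) -> bounds (-11/16, -5/8), value = -21/32
Edge 7: R (sign -) -> bounds (-11/16, -21/32), value = -43/64
Edge 8: B (sign +) -> bounds (-43/64, -21/32), value = -85/128
Edge 9: R (sign -) -> bounds (-43/64, -85/128), value = -171/256
Edge 10: B (sign +) -> bounds (-171/256, -85/128), value = -341/512
Game value = -341/512

-341/512


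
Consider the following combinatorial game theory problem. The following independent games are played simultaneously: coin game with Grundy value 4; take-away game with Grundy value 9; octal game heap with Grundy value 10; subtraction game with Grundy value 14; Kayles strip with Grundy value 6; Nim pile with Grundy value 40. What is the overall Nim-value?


By the Sprague-Grundy theorem, the Grundy value of a sum of games is the XOR of individual Grundy values.
coin game: Grundy value = 4. Running XOR: 0 XOR 4 = 4
take-away game: Grundy value = 9. Running XOR: 4 XOR 9 = 13
octal game heap: Grundy value = 10. Running XOR: 13 XOR 10 = 7
subtraction game: Grundy value = 14. Running XOR: 7 XOR 14 = 9
Kayles strip: Grundy value = 6. Running XOR: 9 XOR 6 = 15
Nim pile: Grundy value = 40. Running XOR: 15 XOR 40 = 39
The combined Grundy value is 39.

39


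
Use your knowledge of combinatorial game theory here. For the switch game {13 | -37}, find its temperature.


The game is {13 | -37}, a switch {a | b} with numbers a > b.
Cooling {a | b} by t gives {a - t | b + t}, which stops being hot when a - t = b + t, i.e. at t = (a - b)/2. So the temperature of a switch is (a - b)/2.
Temperature = (Left option - Right option) / 2
= (13 - (-37)) / 2
= 50 / 2
= 25

25


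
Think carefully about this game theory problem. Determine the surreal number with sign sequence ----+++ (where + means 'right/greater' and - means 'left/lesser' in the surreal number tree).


Sign expansion: ----+++
Rule: track bounds (lo, hi), initially (-inf, +inf). On '+', the current value becomes lo and we move to the simplest number in (value, hi): value + 1 if hi = +inf, otherwise the midpoint (value + hi)/2. On '-', the current value becomes hi and we move to value - 1 if lo = -inf, otherwise the midpoint (lo + value)/2.
Start at 0.
Step 1: sign = -, move left. Bounds: (-inf, 0). Value = -1
Step 2: sign = -, move left. Bounds: (-inf, -1). Value = -2
Step 3: sign = -, move left. Bounds: (-inf, -2). Value = -3
Step 4: sign = -, move left. Bounds: (-inf, -3). Value = -4
Step 5: sign = +, move right. Bounds: (-4, -3). Value = -7/2
Step 6: sign = +, move right. Bounds: (-7/2, -3). Value = -13/4
Step 7: sign = +, move right. Bounds: (-13/4, -3). Value = -25/8
The surreal number with sign expansion ----+++ is -25/8.

-25/8


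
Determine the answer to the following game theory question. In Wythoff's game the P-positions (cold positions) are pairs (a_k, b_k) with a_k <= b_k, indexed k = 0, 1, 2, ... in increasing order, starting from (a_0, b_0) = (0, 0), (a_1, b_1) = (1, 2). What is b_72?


By Wythoff's theorem, a_k = floor(k * phi) and b_k = floor(k * phi^2) = a_k + k, where phi = (1 + sqrt(5))/2 is the golden ratio.
phi = (1 + sqrt(5))/2 = 1.618034
phi^2 = phi + 1 = 2.618034
k = 72
k * phi^2 = 72 * 2.618034 = 188.498447
b_72 = floor(k * phi^2) = 188 (check: a_72 + k = 116 + 72 = 188)

188


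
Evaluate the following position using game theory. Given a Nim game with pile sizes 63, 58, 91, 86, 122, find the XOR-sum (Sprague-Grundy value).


We need the XOR (exclusive or) of all pile sizes.
After XOR-ing pile 1 (size 63): 0 XOR 63 = 63
After XOR-ing pile 2 (size 58): 63 XOR 58 = 5
After XOR-ing pile 3 (size 91): 5 XOR 91 = 94
After XOR-ing pile 4 (size 86): 94 XOR 86 = 8
After XOR-ing pile 5 (size 122): 8 XOR 122 = 114
The Nim-value of this position is 114.

114


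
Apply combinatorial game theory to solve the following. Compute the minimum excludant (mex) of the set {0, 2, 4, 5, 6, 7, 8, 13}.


Set = {0, 2, 4, 5, 6, 7, 8, 13}
0 is in the set.
1 is NOT in the set. This is the mex.
mex = 1

1


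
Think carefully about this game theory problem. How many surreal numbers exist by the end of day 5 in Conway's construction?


Day 0: {|} = 0 is born. Count = 1.
Day n: the number of surreal numbers born by day n is 2^(n+1) - 1.
By day 0: 2^1 - 1 = 1
By day 1: 2^2 - 1 = 3
By day 2: 2^3 - 1 = 7
By day 3: 2^4 - 1 = 15
By day 4: 2^5 - 1 = 31
By day 5: 2^6 - 1 = 63
By day 5: 63 surreal numbers.

63


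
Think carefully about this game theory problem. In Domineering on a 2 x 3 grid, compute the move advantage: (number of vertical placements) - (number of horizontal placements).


Board is 2 x 3 (rows x cols).
Left (vertical) placements: (rows-1) * cols = 1 * 3 = 3
Right (horizontal) placements: rows * (cols-1) = 2 * 2 = 4
Advantage = Left - Right = 3 - 4 = -1

-1


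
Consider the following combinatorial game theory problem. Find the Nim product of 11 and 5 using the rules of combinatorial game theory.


Nim multiplication is bilinear over XOR: (u XOR v) * w = (u*w) XOR (v*w).
So we split each operand into its bit components and XOR the pairwise Nim products.
11 = 1 + 2 + 8 (as XOR of powers of 2).
5 = 1 + 4 (as XOR of powers of 2).
Using the standard Nim-product table on single bits:
  2*2 = 3,   2*4 = 8,   2*8 = 12,
  4*4 = 6,   4*8 = 11,  8*8 = 13,
and  1*x = x (identity), k*l = l*k (commutative).
Pairwise Nim products:
  1 * 1 = 1
  1 * 4 = 4
  2 * 1 = 2
  2 * 4 = 8
  8 * 1 = 8
  8 * 4 = 11
XOR them: 1 XOR 4 XOR 2 XOR 8 XOR 8 XOR 11 = 12.
Result: 11 * 5 = 12 (in Nim).

12


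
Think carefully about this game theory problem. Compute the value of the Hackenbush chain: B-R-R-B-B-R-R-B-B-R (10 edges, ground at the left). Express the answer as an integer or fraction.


Edges (from ground): B-R-R-B-B-R-R-B-B-R
By Berlekamp's sign-expansion rule, a Blue-Red Hackenbush stalk has the value of the surreal number whose sign sequence is the edge sequence with B -> + and R -> -.
Sign sequence: +--++--++-
Trace the sign expansion in the surreal number tree, starting from 0:
Edge 1: B (sign +) -> bounds (0, +inf), value = 1
Edge 2: R (sign -) -> bounds (0, 1), value = 1/2
Edge 3: R (sign -) -> bounds (0, 1/2), value = 1/4
Edge 4: B (sign +) -> bounds (1/4, 1/2), value = 3/8
Edge 5: B (sign +) -> bounds (3/8, 1/2), value = 7/16
Edge 6: R (sign -) -> bounds (3/8, 7/16), value = 13/32
Edge 7: R (sign -) -> bounds (3/8, 13/32), value = 25/64
Edge 8: B (sign +) -> bounds (25/64, 13/32), value = 51/128
Edge 9: B (sign +) -> bounds (51/128, 13/32), value = 103/256
Edge 10: R (sign -) -> bounds (51/128, 103/256), value = 205/512
Game value = 205/512

205/512


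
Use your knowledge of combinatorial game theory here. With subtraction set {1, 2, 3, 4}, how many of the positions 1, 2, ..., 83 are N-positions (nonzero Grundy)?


Subtraction set S = {1, 2, 3, 4}, so G(n) = n mod 5.
G(n) = 0 when n is a multiple of 5.
Multiples of 5 in [1, 83]: 16
N-positions (nonzero Grundy) = 83 - 16 = 67

67


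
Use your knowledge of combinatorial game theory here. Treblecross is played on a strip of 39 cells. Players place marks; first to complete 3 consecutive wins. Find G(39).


Treblecross: place X on empty cells; 3-in-a-row wins.
Playing within two cells of an existing X lets the opponent win at once, so sensible play treats the cells i-2..i+2 around each X as dead. The player left with no safe cell loses, so this is a normal-play take-away game on strips of safe cells.
Placing X at cell i (0-indexed) of a strip of k safe cells leaves independent strips of sizes max(0, i-2) and max(0, k-i-3). Hence G(k) = mex{ G(max(0,i-2)) XOR G(max(0,k-i-3)) : 0 <= i < k }, with G(0) = 0.
G(1): splits (0,0):0^0=0 -> mex({0}) = 1
G(2): splits (0,0):0^0=0 -> mex({0}) = 1
G(3): splits (0,0):0^0=0 -> mex({0}) = 1
G(4): splits (0,1):0^1=1 (0,0):0^0=0 -> mex({0, 1}) = 2
G(5): splits (0,2):0^1=1 (0,1):0^1=1 (0,0):0^0=0 -> mex({0, 1}) = 2
G(6) = mex({1}) = 0
G(7) = mex({0, 1, 2}) = 3
G(8) = mex({0, 1, 2}) = 3
G(9) = mex({0, 2}) = 1
G(10) = mex({0, 2, 3}) = 1
G(11) = mex({0, 3}) = 1
G(12) = mex({1, 3}) = 0
G(13) = mex({0, 1, 2, 3}) = 4
G(14) = mex({0, 1, 2}) = 3
G(15) = mex({0, 1, 2}) = 3
G(16) = mex({0, 1, 2, 4}) = 3
G(17) = mex({0, 1, 3, 4}) = 2
G(18) = mex({0, 1, 3, 4}) = 2
G(19) = mex({0, 1, 3, 5}) = 2
G(20) = mex({0, 1, 2, 3, 5}) = 4
G(21) = mex({0, 1, 2, 3, 5}) = 4
G(22) = mex({1, 2, 6}) = 0
G(23) = mex({0, 1, 2, 3, 4, 6}) = 5
G(24) = mex({0, 1, 2, 3, 4}) = 5
G(25) = mex({0, 1, 3, 4, 7}) = 2
G(26) = mex({0, 1, 3, 4, 5, 7}) = 2
G(27) = mex({0, 1, 3, 5}) = 2
G(28) = mex({0, 1, 2, 5}) = 3
G(29) = mex({0, 1, 2, 4, 5, 6}) = 3
G(30) = mex({1, 2, 4, 6}) = 0
G(31) = mex({0, 1, 2, 3, 4, 6}) = 5
G(32) = mex({1, 2, 3, 4, 7}) = 0
G(33) = mex({0, 3, 7}) = 1
G(34) = mex({0, 2, 3, 5, 7}) = 1
G(35) = mex({0, 2, 3, 5, 6}) = 1
G(36) = mex({0, 1, 2, 5, 6}) = 3
G(37) = mex({0, 1, 2, 4, 5, 6}) = 3
G(38) = mex({0, 1, 2, 4}) = 3
G(39) = mex({0, 1, 2, 3, 4, 7}) = 5
Therefore G(39) = 5.

5


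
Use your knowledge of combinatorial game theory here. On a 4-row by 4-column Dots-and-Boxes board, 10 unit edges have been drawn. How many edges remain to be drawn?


Grid: 4 x 4 boxes, i.e. 5 rows and 5 columns of dots.
Horizontal edges: (rows + 1) * cols = 5 * 4 = 20
Vertical edges: rows * (cols + 1) = 4 * 5 = 20
Total edges: 20 + 20 = 40
Edges drawn: 10
Remaining: 40 - 10 = 30

30


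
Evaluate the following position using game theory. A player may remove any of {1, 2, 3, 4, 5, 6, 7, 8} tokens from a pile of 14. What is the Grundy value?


The subtraction set is S = {1, 2, 3, 4, 5, 6, 7, 8}.
G(k) = mex{ G(k - s) : s in S, s <= k }. We compute iteratively: G(0) = 0.
G(1) = mex({0}) = 1
G(2) = mex({0, 1}) = 2
G(3) = mex({0, 1, 2}) = 3
G(4) = mex({0, 1, 2, 3}) = 4
G(5) = mex({0, 1, 2, 3, 4}) = 5
G(6) = mex({0, 1, 2, 3, 4, 5}) = 6
G(7) = mex({0, 1, 2, 3, 4, 5, 6}) = 7
G(8) = mex({0, 1, 2, 3, 4, 5, 6, 7}) = 8
G(9) = mex({1, 2, 3, 4, 5, 6, 7, 8}) = 0
G(10) = mex({0, 2, 3, 4, 5, 6, 7, 8}) = 1
G(11) = mex({0, 1, 3, 4, 5, 6, 7, 8}) = 2
G(12) = mex({0, 1, 2, 4, 5, 6, 7, 8}) = 3
G(13) = mex({0, 1, 2, 3, 5, 6, 7, 8}) = 4
G(14) = mex({0, 1, 2, 3, 4, 6, 7, 8}) = 5
Therefore G(14) = 5.

5


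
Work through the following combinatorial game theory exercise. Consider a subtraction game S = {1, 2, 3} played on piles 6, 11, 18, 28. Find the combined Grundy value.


Subtraction set: {1, 2, 3}
For this subtraction set, G(n) = n mod 4 (period = max + 1 = 4).
Pile 1 (size 6): G(6) = 6 mod 4 = 2
Pile 2 (size 11): G(11) = 11 mod 4 = 3
Pile 3 (size 18): G(18) = 18 mod 4 = 2
Pile 4 (size 28): G(28) = 28 mod 4 = 0
Total Grundy value = XOR of all: 2 XOR 3 XOR 2 XOR 0 = 3

3


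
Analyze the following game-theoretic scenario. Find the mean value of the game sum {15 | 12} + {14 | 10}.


G1 = {15 | 12}, G2 = {14 | 10}
Each is a switch {a | b} with numbers a > b; its mean value is (a + b)/2, and mean value is additive over game sums: m(G1 + G2) = m(G1) + m(G2).
Mean of G1 = (15 + (12))/2 = 27/2 = 27/2
Mean of G2 = (14 + (10))/2 = 24/2 = 12
Mean of G1 + G2 = 27/2 + 12 = 51/2

51/2


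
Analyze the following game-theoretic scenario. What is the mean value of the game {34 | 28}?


Game = {34 | 28}, a switch {a | b} with numbers a > b.
Its thermograph has left wall a - t and right wall b + t, which meet at t = (a - b)/2, where both equal (a + b)/2. So the mast (mean value) is at (a + b)/2.
Mean = (34 + (28))/2 = 62/2 = 31

31


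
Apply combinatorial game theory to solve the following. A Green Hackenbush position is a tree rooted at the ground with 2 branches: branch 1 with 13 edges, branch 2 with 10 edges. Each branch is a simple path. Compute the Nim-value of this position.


The tree has 2 branches from the ground vertex.
In Green Hackenbush, the Nim-value of a simple path of length k is k.
Branch 1: length 13, Nim-value = 13
Branch 2: length 10, Nim-value = 10
Total Nim-value = XOR of all branch values:
0 XOR 13 = 13
13 XOR 10 = 7
Nim-value of the tree = 7

7


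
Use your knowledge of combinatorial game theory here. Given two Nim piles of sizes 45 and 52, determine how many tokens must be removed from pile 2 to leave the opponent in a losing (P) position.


Piles: 45 and 52
Current XOR: 45 XOR 52 = 25 (non-zero, so this is an N-position).
To make the XOR zero, we need to find a move that balances the piles.
For pile 2 (size 52): target = 52 XOR 25 = 45
We reduce pile 2 from 52 to 45.
Tokens removed: 52 - 45 = 7
Verification: 45 XOR 45 = 0

7


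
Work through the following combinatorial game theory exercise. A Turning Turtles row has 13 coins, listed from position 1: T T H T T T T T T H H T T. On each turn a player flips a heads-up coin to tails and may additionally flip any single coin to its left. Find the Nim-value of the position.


Coins: T T H T T T T T T H H T T
Key fact: a single head at position k behaves exactly like a Nim heap of size k (turning it to T and optionally flipping a coin at j < k corresponds to moving the heap from k to j, or to 0), and heads combine as a disjunctive sum (two heads at the same place would cancel, matching j XOR j = 0). So the Nim-value is the XOR of the 1-indexed positions of the heads.
Face-up positions (1-indexed): [3, 10, 11]
XOR 0 with 3: 0 XOR 3 = 3
XOR 3 with 10: 3 XOR 10 = 9
XOR 9 with 11: 9 XOR 11 = 2
Nim-value = 2

2


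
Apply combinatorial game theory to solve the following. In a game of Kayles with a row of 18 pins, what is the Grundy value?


Kayles: a move removes 1 or 2 adjacent pins from a contiguous row.
Removing pins from a row of k leaves two independent rows (a, b) with a + b = k - 1 (one pin) or a + b = k - 2 (two pins); an end removal gives a = 0.
By Sprague-Grundy, G(k) = mex{ G(a) XOR G(b) } over all these splits. G(0) = 0.
G(1): splits (0,0):0^0=0 -> mex({0}) = 1
G(2): splits (0,1):0^1=1 (0,0):0^0=0 -> mex({0, 1}) = 2
G(3): splits (0,2):0^2=2 (1,1):1^1=0 (0,1):0^1=1 -> mex({0, 1, 2}) = 3
G(4): splits (0,3):0^3=3 (1,2):1^2=3 (0,2):0^2=2 (1,1):1^1=0 -> mex({0, 2, 3}) = 1
G(5): splits (0,4):0^1=1 (1,3):1^3=2 (2,2):2^2=0 (0,3):0^3=3 (1,2):1^2=3 -> mex({0, 1, 2, 3}) = 4
G(6) = mex({0, 1, 2, 4}) = 3
G(7) = mex({0, 1, 3, 4, 5}) = 2
G(8) = mex({0, 2, 3, 5, 6}) = 1
G(9) = mex({0, 1, 2, 3, 6, 7}) = 4
G(10) = mex({0, 1, 3, 4, 5, 7}) = 2
G(11) = mex({0, 1, 2, 3, 4, 5}) = 6
G(12) = mex({0, 1, 2, 3, 5, 6, 7}) = 4
G(13) = mex({0, 2, 3, 4, 6, 7}) = 1
G(14) = mex({0, 1, 4, 5, 6, 7}) = 2
G(15) = mex({0, 1, 2, 3, 4, 5, 6}) = 7
G(16) = mex({0, 2, 3, 5, 6, 7}) = 1
G(17) = mex({0, 1, 2, 3, 5, 6, 7}) = 4
G(18) = mex({0, 1, 2, 4, 5, 6}) = 3
Therefore G(18) = 3.

3


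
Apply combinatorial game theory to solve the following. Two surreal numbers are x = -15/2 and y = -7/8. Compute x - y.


x = -15/2, y = -7/8
Converting to common denominator: 8
x = -60/8, y = -7/8
x - y = -15/2 - -7/8 = -53/8

-53/8


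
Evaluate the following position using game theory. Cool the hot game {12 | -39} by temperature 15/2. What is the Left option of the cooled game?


Original game: {12 | -39} (a switch {a | b} with a > b).
Cooling by t (for t below the temperature (a - b)/2 = 51/2) taxes each move by t: {a | b} cooled by t is {a - t | b + t}.
Cooling amount: t = 15/2
Cooled Left option: 12 - 15/2 = 9/2
Cooled Right option: -39 + 15/2 = -63/2
Cooled game: {9/2 | -63/2}
Left option = 9/2

9/2


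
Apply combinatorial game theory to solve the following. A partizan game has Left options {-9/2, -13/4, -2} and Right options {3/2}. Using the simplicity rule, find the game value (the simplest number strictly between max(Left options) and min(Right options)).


Left options: {-9/2, -13/4, -2}, max = -2
Right options: {3/2}, min = 3/2
All options are numbers and max(Left) < min(Right), so by the simplicity theorem the value is the simplest (earliest-born) number strictly between -2 and 3/2.
Integers -1 through 1 all lie strictly between -2 and 3/2.
Among integers, the simplest (lowest birthday = smallest |n|; 0 is born on day 0, +-n on day n) is 0.
No non-integer in the interval can be simpler: if x is a non-integer in the interval, then floor(x) or ceil(x) also lies in the interval (the interval contains an integer), and both are proper prefixes of x's sign expansion, i.e. born earlier. So the game value is 0.
Game value = 0

0


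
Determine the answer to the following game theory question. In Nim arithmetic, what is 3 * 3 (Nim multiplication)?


Nim multiplication is bilinear over XOR: (u XOR v) * w = (u*w) XOR (v*w).
So we split each operand into its bit components and XOR the pairwise Nim products.
3 = 1 + 2 (as XOR of powers of 2).
3 = 1 + 2 (as XOR of powers of 2).
Using the standard Nim-product table on single bits:
  2*2 = 3,   2*4 = 8,   2*8 = 12,
  4*4 = 6,   4*8 = 11,  8*8 = 13,
and  1*x = x (identity), k*l = l*k (commutative).
Pairwise Nim products:
  1 * 1 = 1
  1 * 2 = 2
  2 * 1 = 2
  2 * 2 = 3
XOR them: 1 XOR 2 XOR 2 XOR 3 = 2.
Result: 3 * 3 = 2 (in Nim).

2


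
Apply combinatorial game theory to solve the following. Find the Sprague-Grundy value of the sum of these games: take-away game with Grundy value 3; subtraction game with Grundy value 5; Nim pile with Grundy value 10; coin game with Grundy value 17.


By the Sprague-Grundy theorem, the Grundy value of a sum of games is the XOR of individual Grundy values.
take-away game: Grundy value = 3. Running XOR: 0 XOR 3 = 3
subtraction game: Grundy value = 5. Running XOR: 3 XOR 5 = 6
Nim pile: Grundy value = 10. Running XOR: 6 XOR 10 = 12
coin game: Grundy value = 17. Running XOR: 12 XOR 17 = 29
The combined Grundy value is 29.

29


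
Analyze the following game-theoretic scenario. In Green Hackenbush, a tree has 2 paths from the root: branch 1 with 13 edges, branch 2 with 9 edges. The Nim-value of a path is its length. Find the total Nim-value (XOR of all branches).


The tree has 2 branches from the ground vertex.
In Green Hackenbush, the Nim-value of a simple path of length k is k.
Branch 1: length 13, Nim-value = 13
Branch 2: length 9, Nim-value = 9
Total Nim-value = XOR of all branch values:
0 XOR 13 = 13
13 XOR 9 = 4
Nim-value of the tree = 4

4


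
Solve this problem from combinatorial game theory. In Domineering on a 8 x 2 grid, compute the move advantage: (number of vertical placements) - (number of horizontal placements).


Board is 8 x 2 (rows x cols).
Left (vertical) placements: (rows-1) * cols = 7 * 2 = 14
Right (horizontal) placements: rows * (cols-1) = 8 * 1 = 8
Advantage = Left - Right = 14 - 8 = 6

6


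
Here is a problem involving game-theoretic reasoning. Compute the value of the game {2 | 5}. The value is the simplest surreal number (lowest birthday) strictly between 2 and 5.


Left options: {2}, max = 2
Right options: {5}, min = 5
All options are numbers and max(Left) < min(Right), so by the simplicity theorem the value is the simplest (earliest-born) number strictly between 2 and 5.
Integers 3 through 4 all lie strictly between 2 and 5.
Among integers, the simplest (lowest birthday = smallest |n|; 0 is born on day 0, +-n on day n) is 3.
No non-integer in the interval can be simpler: if x is a non-integer in the interval, then floor(x) or ceil(x) also lies in the interval (the interval contains an integer), and both are proper prefixes of x's sign expansion, i.e. born earlier. So the game value is 3.
Game value = 3

3


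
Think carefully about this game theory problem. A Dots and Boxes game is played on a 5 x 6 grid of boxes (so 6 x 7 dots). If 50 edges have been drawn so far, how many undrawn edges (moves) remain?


Grid: 5 x 6 boxes, i.e. 6 rows and 7 columns of dots.
Horizontal edges: (rows + 1) * cols = 6 * 6 = 36
Vertical edges: rows * (cols + 1) = 5 * 7 = 35
Total edges: 36 + 35 = 71
Edges drawn: 50
Remaining: 71 - 50 = 21

21


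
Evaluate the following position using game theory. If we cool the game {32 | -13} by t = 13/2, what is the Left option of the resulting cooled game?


Original game: {32 | -13} (a switch {a | b} with a > b).
Cooling by t (for t below the temperature (a - b)/2 = 45/2) taxes each move by t: {a | b} cooled by t is {a - t | b + t}.
Cooling amount: t = 13/2
Cooled Left option: 32 - 13/2 = 51/2
Cooled Right option: -13 + 13/2 = -13/2
Cooled game: {51/2 | -13/2}
Left option = 51/2

51/2


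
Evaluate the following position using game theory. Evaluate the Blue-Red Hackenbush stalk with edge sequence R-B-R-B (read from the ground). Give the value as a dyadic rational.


Edges (from ground): R-B-R-B
By Berlekamp's sign-expansion rule, a Blue-Red Hackenbush stalk has the value of the surreal number whose sign sequence is the edge sequence with B -> + and R -> -.
Sign sequence: -+-+
Trace the sign expansion in the surreal number tree, starting from 0:
Edge 1: R (sign -) -> bounds (-inf, 0), value = -1
Edge 2: B (sign +) -> bounds (-1, 0), value = -1/2
Edge 3: R (sign -) -> bounds (-1, -1/2), value = -3/4
Edge 4: B (sign +) -> bounds (-3/4, -1/2), value = -5/8
Game value = -5/8

-5/8


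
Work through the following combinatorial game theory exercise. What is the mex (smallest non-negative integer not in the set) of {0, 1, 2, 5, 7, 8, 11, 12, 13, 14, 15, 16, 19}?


Set = {0, 1, 2, 5, 7, 8, 11, 12, 13, 14, 15, 16, 19}
0 is in the set.
1 is in the set.
2 is in the set.
3 is NOT in the set. This is the mex.
mex = 3

3


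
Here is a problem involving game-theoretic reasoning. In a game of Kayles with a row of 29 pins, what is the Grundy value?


Kayles: a move removes 1 or 2 adjacent pins from a contiguous row.
Removing pins from a row of k leaves two independent rows (a, b) with a + b = k - 1 (one pin) or a + b = k - 2 (two pins); an end removal gives a = 0.
By Sprague-Grundy, G(k) = mex{ G(a) XOR G(b) } over all these splits. G(0) = 0.
G(1): splits (0,0):0^0=0 -> mex({0}) = 1
G(2): splits (0,1):0^1=1 (0,0):0^0=0 -> mex({0, 1}) = 2
G(3): splits (0,2):0^2=2 (1,1):1^1=0 (0,1):0^1=1 -> mex({0, 1, 2}) = 3
G(4): splits (0,3):0^3=3 (1,2):1^2=3 (0,2):0^2=2 (1,1):1^1=0 -> mex({0, 2, 3}) = 1
G(5): splits (0,4):0^1=1 (1,3):1^3=2 (2,2):2^2=0 (0,3):0^3=3 (1,2):1^2=3 -> mex({0, 1, 2, 3}) = 4
G(6) = mex({0, 1, 2, 4}) = 3
G(7) = mex({0, 1, 3, 4, 5}) = 2
G(8) = mex({0, 2, 3, 5, 6}) = 1
G(9) = mex({0, 1, 2, 3, 6, 7}) = 4
G(10) = mex({0, 1, 3, 4, 5, 7}) = 2
G(11) = mex({0, 1, 2, 3, 4, 5}) = 6
G(12) = mex({0, 1, 2, 3, 5, 6, 7}) = 4
G(13) = mex({0, 2, 3, 4, 6, 7}) = 1
G(14) = mex({0, 1, 4, 5, 6, 7}) = 2
G(15) = mex({0, 1, 2, 3, 4, 5, 6}) = 7
G(16) = mex({0, 2, 3, 5, 6, 7}) = 1
G(17) = mex({0, 1, 2, 3, 5, 6, 7}) = 4
G(18) = mex({0, 1, 2, 4, 5, 6}) = 3
G(19) = mex({0, 1, 3, 4, 5, 7}) = 2
G(20) = mex({0, 2, 3, 4, 5, 6, 7}) = 1
G(21) = mex({0, 1, 2, 3, 5, 6, 7}) = 4
G(22) = mex({0, 1, 2, 3, 4, 5, 7}) = 6
G(23) = mex({0, 1, 2, 3, 4, 5, 6}) = 7
G(24) = mex({0, 1, 2, 3, 5, 6, 7}) = 4
G(25) = mex({0, 2, 3, 4, 6, 7}) = 1
G(26) = mex({0, 1, 3, 4, 5, 6, 7}) = 2
G(27) = mex({0, 1, 2, 3, 4, 5, 6, 7}) = 8
G(28) = mex({0, 1, 2, 3, 4, 6, 7, 8}) = 5
G(29) = mex({0, 1, 2, 3, 5, 6, 7, 8, 9}) = 4
Therefore G(29) = 4.

4


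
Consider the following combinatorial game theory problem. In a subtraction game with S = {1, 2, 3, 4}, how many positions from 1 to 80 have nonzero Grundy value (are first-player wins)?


Subtraction set S = {1, 2, 3, 4}, so G(n) = n mod 5.
G(n) = 0 when n is a multiple of 5.
Multiples of 5 in [1, 80]: 16
N-positions (nonzero Grundy) = 80 - 16 = 64

64


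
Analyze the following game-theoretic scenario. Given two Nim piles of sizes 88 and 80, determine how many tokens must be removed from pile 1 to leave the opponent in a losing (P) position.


Piles: 88 and 80
Current XOR: 88 XOR 80 = 8 (non-zero, so this is an N-position).
To make the XOR zero, we need to find a move that balances the piles.
For pile 1 (size 88): target = 88 XOR 8 = 80
We reduce pile 1 from 88 to 80.
Tokens removed: 88 - 80 = 8
Verification: 80 XOR 80 = 0

8


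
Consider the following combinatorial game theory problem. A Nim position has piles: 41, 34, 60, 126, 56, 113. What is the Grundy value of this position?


We need the XOR (exclusive or) of all pile sizes.
After XOR-ing pile 1 (size 41): 0 XOR 41 = 41
After XOR-ing pile 2 (size 34): 41 XOR 34 = 11
After XOR-ing pile 3 (size 60): 11 XOR 60 = 55
After XOR-ing pile 4 (size 126): 55 XOR 126 = 73
After XOR-ing pile 5 (size 56): 73 XOR 56 = 113
After XOR-ing pile 6 (size 113): 113 XOR 113 = 0
The Nim-value of this position is 0.

0


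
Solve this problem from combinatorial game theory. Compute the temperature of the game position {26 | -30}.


The game is {26 | -30}, a switch {a | b} with numbers a > b.
Cooling {a | b} by t gives {a - t | b + t}, which stops being hot when a - t = b + t, i.e. at t = (a - b)/2. So the temperature of a switch is (a - b)/2.
Temperature = (Left option - Right option) / 2
= (26 - (-30)) / 2
= 56 / 2
= 28

28


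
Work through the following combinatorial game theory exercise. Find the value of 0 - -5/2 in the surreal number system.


x = 0, y = -5/2
Converting to common denominator: 2
x = 0/2, y = -5/2
x - y = 0 - -5/2 = 5/2

5/2


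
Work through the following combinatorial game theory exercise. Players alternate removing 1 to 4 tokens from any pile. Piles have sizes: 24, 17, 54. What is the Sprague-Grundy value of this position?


Subtraction set: {1, 2, 3, 4}
For this subtraction set, G(n) = n mod 5 (period = max + 1 = 5).
Pile 1 (size 24): G(24) = 24 mod 5 = 4
Pile 2 (size 17): G(17) = 17 mod 5 = 2
Pile 3 (size 54): G(54) = 54 mod 5 = 4
Total Grundy value = XOR of all: 4 XOR 2 XOR 4 = 2

2


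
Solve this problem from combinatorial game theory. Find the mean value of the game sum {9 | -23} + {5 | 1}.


G1 = {9 | -23}, G2 = {5 | 1}
Each is a switch {a | b} with numbers a > b; its mean value is (a + b)/2, and mean value is additive over game sums: m(G1 + G2) = m(G1) + m(G2).
Mean of G1 = (9 + (-23))/2 = -14/2 = -7
Mean of G2 = (5 + (1))/2 = 6/2 = 3
Mean of G1 + G2 = -7 + 3 = -4

-4


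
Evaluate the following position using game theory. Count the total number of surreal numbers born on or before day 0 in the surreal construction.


Day 0: {|} = 0 is born. Count = 1.
Day n: the number of surreal numbers born by day n is 2^(n+1) - 1.
By day 0: 2^1 - 1 = 1
By day 0: 1 surreal numbers.

1


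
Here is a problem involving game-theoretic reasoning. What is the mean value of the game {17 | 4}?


Game = {17 | 4}, a switch {a | b} with numbers a > b.
Its thermograph has left wall a - t and right wall b + t, which meet at t = (a - b)/2, where both equal (a + b)/2. So the mast (mean value) is at (a + b)/2.
Mean = (17 + (4))/2 = 21/2 = 21/2

21/2


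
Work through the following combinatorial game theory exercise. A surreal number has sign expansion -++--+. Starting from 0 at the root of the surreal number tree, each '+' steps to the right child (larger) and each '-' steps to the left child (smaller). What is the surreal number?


Sign expansion: -++--+
Rule: track bounds (lo, hi), initially (-inf, +inf). On '+', the current value becomes lo and we move to the simplest number in (value, hi): value + 1 if hi = +inf, otherwise the midpoint (value + hi)/2. On '-', the current value becomes hi and we move to value - 1 if lo = -inf, otherwise the midpoint (lo + value)/2.
Start at 0.
Step 1: sign = -, move left. Bounds: (-inf, 0). Value = -1
Step 2: sign = +, move right. Bounds: (-1, 0). Value = -1/2
Step 3: sign = +, move right. Bounds: (-1/2, 0). Value = -1/4
Step 4: sign = -, move left. Bounds: (-1/2, -1/4). Value = -3/8
Step 5: sign = -, move left. Bounds: (-1/2, -3/8). Value = -7/16
Step 6: sign = +, move right. Bounds: (-7/16, -3/8). Value = -13/32
The surreal number with sign expansion -++--+ is -13/32.

-13/32


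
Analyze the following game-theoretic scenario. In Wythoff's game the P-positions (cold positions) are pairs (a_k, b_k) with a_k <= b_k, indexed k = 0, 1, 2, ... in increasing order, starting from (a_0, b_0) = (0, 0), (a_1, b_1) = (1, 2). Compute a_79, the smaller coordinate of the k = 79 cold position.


By Wythoff's theorem, a_k = floor(k * phi) and b_k = floor(k * phi^2) = a_k + k, where phi = (1 + sqrt(5))/2 is the golden ratio.
phi = (1 + sqrt(5))/2 = 1.618034
k = 79
k * phi = 79 * 1.618034 = 127.824685
a_79 = floor(k * phi) = 127

127


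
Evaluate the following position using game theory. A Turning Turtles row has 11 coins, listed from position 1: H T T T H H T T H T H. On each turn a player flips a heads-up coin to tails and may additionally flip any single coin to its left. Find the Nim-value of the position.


Coins: H T T T H H T T H T H
Key fact: a single head at position k behaves exactly like a Nim heap of size k (turning it to T and optionally flipping a coin at j < k corresponds to moving the heap from k to j, or to 0), and heads combine as a disjunctive sum (two heads at the same place would cancel, matching j XOR j = 0). So the Nim-value is the XOR of the 1-indexed positions of the heads.
Face-up positions (1-indexed): [1, 5, 6, 9, 11]
XOR 0 with 1: 0 XOR 1 = 1
XOR 1 with 5: 1 XOR 5 = 4
XOR 4 with 6: 4 XOR 6 = 2
XOR 2 with 9: 2 XOR 9 = 11
XOR 11 with 11: 11 XOR 11 = 0
Nim-value = 0

0


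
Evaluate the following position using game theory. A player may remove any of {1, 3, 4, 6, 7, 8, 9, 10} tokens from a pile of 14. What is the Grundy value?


The subtraction set is S = {1, 3, 4, 6, 7, 8, 9, 10}.
G(k) = mex{ G(k - s) : s in S, s <= k }. We compute iteratively: G(0) = 0.
G(1) = mex({0}) = 1
G(2) = mex({1}) = 0
G(3) = mex({0}) = 1
G(4) = mex({0, 1}) = 2
G(5) = mex({0, 1, 2}) = 3
G(6) = mex({0, 1, 3}) = 2
G(7) = mex({0, 1, 2}) = 3
G(8) = mex({0, 1, 2, 3}) = 4
G(9) = mex({0, 1, 2, 3, 4}) = 5
G(10) = mex({0, 1, 2, 3, 5}) = 4
G(11) = mex({0, 1, 2, 3, 4}) = 5
G(12) = mex({0, 1, 2, 3, 4, 5}) = 6
G(13) = mex({1, 2, 3, 4, 5, 6}) = 0
G(14) = mex({0, 2, 3, 4, 5}) = 1
Therefore G(14) = 1.

1


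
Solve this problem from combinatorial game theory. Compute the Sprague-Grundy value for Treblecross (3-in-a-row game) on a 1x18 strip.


Treblecross: place X on empty cells; 3-in-a-row wins.
Playing within two cells of an existing X lets the opponent win at once, so sensible play treats the cells i-2..i+2 around each X as dead. The player left with no safe cell loses, so this is a normal-play take-away game on strips of safe cells.
Placing X at cell i (0-indexed) of a strip of k safe cells leaves independent strips of sizes max(0, i-2) and max(0, k-i-3). Hence G(k) = mex{ G(max(0,i-2)) XOR G(max(0,k-i-3)) : 0 <= i < k }, with G(0) = 0.
G(1): splits (0,0):0^0=0 -> mex({0}) = 1
G(2): splits (0,0):0^0=0 -> mex({0}) = 1
G(3): splits (0,0):0^0=0 -> mex({0}) = 1
G(4): splits (0,1):0^1=1 (0,0):0^0=0 -> mex({0, 1}) = 2
G(5): splits (0,2):0^1=1 (0,1):0^1=1 (0,0):0^0=0 -> mex({0, 1}) = 2
G(6) = mex({1}) = 0
G(7) = mex({0, 1, 2}) = 3
G(8) = mex({0, 1, 2}) = 3
G(9) = mex({0, 2}) = 1
G(10) = mex({0, 2, 3}) = 1
G(11) = mex({0, 3}) = 1
G(12) = mex({1, 3}) = 0
G(13) = mex({0, 1, 2, 3}) = 4
G(14) = mex({0, 1, 2}) = 3
G(15) = mex({0, 1, 2}) = 3
G(16) = mex({0, 1, 2, 4}) = 3
G(17) = mex({0, 1, 3, 4}) = 2
G(18) = mex({0, 1, 3, 4}) = 2
Therefore G(18) = 2.

2
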